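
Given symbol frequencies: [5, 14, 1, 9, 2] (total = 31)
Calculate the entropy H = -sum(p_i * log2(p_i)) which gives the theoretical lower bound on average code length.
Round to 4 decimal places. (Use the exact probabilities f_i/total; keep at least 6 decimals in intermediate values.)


Per-symbol terms -p_i * log2(p_i) with p_i = f_i/31:
  p = 5/31 = 0.161290: log2(p) = -2.632268, -p*log2(p) = 0.424559
  p = 14/31 = 0.451613: log2(p) = -1.146841, -p*log2(p) = 0.517928
  p = 1/31 = 0.032258: log2(p) = -4.954196, -p*log2(p) = 0.159813
  p = 9/31 = 0.290323: log2(p) = -1.784271, -p*log2(p) = 0.518014
  p = 2/31 = 0.064516: log2(p) = -3.954196, -p*log2(p) = 0.255109
H = 0.424559 + 0.517928 + 0.159813 + 0.518014 + 0.255109 = 1.875423

H = 1.8754 bits/symbol


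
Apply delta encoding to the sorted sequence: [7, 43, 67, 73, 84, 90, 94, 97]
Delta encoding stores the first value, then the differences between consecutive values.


First value: 7
Deltas:
  43 - 7 = 36
  67 - 43 = 24
  73 - 67 = 6
  84 - 73 = 11
  90 - 84 = 6
  94 - 90 = 4
  97 - 94 = 3


Delta encoded: [7, 36, 24, 6, 11, 6, 4, 3]


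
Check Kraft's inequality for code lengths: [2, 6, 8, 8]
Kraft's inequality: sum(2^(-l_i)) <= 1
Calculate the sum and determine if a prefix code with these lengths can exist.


Sum = 2^(-2) + 2^(-6) + 2^(-8) + 2^(-8)
    = 0.25 + 0.015625 + 0.00390625 + 0.00390625
    = 70/256 = 0.2734375
Since 0.2734375 <= 1, Kraft's inequality IS satisfied.
A prefix code with these lengths CAN exist.

Kraft sum = 0.2734375. Satisfied.


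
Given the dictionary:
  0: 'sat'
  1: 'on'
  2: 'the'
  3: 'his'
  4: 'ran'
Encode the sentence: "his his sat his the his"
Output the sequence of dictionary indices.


Look up each word in the dictionary:
  'his' -> 3
  'his' -> 3
  'sat' -> 0
  'his' -> 3
  'the' -> 2
  'his' -> 3

Encoded: [3, 3, 0, 3, 2, 3]


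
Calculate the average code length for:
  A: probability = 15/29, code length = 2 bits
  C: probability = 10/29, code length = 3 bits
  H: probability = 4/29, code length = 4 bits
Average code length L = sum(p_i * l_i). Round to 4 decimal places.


Weighted contributions p_i * l_i:
  A: (15/29) * 2 = 30/29
  C: (10/29) * 3 = 30/29
  H: (4/29) * 4 = 16/29
Sum = (30 + 30 + 16)/29 = 76/29

L = 76/29 = 2.6207 bits/symbol


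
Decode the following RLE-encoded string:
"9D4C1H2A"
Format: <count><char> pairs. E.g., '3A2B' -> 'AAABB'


Expanding each <count><char> pair:
  9D -> 'DDDDDDDDD'
  4C -> 'CCCC'
  1H -> 'H'
  2A -> 'AA'

Decoded = DDDDDDDDDCCCCHAA


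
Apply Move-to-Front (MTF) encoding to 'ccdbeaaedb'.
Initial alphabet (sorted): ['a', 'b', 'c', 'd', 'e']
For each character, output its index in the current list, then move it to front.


MTF encoding:
'c': index 2 in ['a', 'b', 'c', 'd', 'e'] -> ['c', 'a', 'b', 'd', 'e']
'c': index 0 in ['c', 'a', 'b', 'd', 'e'] -> ['c', 'a', 'b', 'd', 'e']
'd': index 3 in ['c', 'a', 'b', 'd', 'e'] -> ['d', 'c', 'a', 'b', 'e']
'b': index 3 in ['d', 'c', 'a', 'b', 'e'] -> ['b', 'd', 'c', 'a', 'e']
'e': index 4 in ['b', 'd', 'c', 'a', 'e'] -> ['e', 'b', 'd', 'c', 'a']
'a': index 4 in ['e', 'b', 'd', 'c', 'a'] -> ['a', 'e', 'b', 'd', 'c']
'a': index 0 in ['a', 'e', 'b', 'd', 'c'] -> ['a', 'e', 'b', 'd', 'c']
'e': index 1 in ['a', 'e', 'b', 'd', 'c'] -> ['e', 'a', 'b', 'd', 'c']
'd': index 3 in ['e', 'a', 'b', 'd', 'c'] -> ['d', 'e', 'a', 'b', 'c']
'b': index 3 in ['d', 'e', 'a', 'b', 'c'] -> ['b', 'd', 'e', 'a', 'c']


Output: [2, 0, 3, 3, 4, 4, 0, 1, 3, 3]


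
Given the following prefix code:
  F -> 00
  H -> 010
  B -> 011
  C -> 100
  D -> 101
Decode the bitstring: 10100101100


Decoding step by step:
Bits 101 -> D
Bits 00 -> F
Bits 101 -> D
Bits 100 -> C


Decoded message: DFDC


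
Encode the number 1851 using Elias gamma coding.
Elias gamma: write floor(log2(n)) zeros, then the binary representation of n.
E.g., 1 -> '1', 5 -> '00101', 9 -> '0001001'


num_bits = floor(log2(1851)) + 1 = 11
leading_zeros = num_bits - 1 = 10
binary(1851) = 11100111011

Elias gamma(1851) = '0000000000' + '11100111011' = 000000000011100111011 (21 bits)


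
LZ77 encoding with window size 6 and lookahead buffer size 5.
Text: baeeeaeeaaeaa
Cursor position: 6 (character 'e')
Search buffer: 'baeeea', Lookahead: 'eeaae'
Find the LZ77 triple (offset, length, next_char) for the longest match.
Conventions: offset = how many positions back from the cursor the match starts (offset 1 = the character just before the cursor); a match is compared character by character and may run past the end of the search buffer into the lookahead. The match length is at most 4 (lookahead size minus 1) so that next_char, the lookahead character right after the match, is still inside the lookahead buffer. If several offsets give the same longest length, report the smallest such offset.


Try each offset into the search buffer:
  offset=1 (pos 5, char 'a'): match length 0
  offset=2 (pos 4, char 'e'): match length 1
  offset=3 (pos 3, char 'e'): match length 3
  offset=4 (pos 2, char 'e'): match length 2
  offset=5 (pos 1, char 'a'): match length 0
  offset=6 (pos 0, char 'b'): match length 0
Longest match has length 3 at offset 3.
next_char = character at position 6 + 3 = 9 -> 'a'

Best match: offset=3, length=3 (matching 'eea' starting at position 3)
LZ77 triple: (3, 3, 'a')


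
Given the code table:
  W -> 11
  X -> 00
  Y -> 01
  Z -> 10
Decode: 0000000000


Decoding:
00 -> X
00 -> X
00 -> X
00 -> X
00 -> X


Result: XXXXX


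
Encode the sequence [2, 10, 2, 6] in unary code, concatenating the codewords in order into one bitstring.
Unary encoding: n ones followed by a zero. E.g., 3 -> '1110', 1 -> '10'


Encode each number as n ones followed by a terminating 0:
  2 -> 110 (3 bits)
  10 -> 11111111110 (11 bits)
  2 -> 110 (3 bits)
  6 -> 1111110 (7 bits)
Total length = 3 + 11 + 3 + 7 = 24 bits.

Unary([2, 10, 2, 6]) = 110111111111101101111110 (24 bits)


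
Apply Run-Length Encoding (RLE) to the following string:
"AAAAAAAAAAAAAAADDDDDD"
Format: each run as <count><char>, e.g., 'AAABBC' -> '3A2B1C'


Scanning runs left to right:
  i=0: run of 'A' x 15 -> '15A'
  i=15: run of 'D' x 6 -> '6D'

RLE = 15A6D


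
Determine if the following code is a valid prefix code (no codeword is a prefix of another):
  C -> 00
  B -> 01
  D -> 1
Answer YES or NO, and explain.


Checking each pair (does one codeword prefix another?):
  C='00' vs B='01': no prefix
  C='00' vs D='1': no prefix
  B='01' vs C='00': no prefix
  B='01' vs D='1': no prefix
  D='1' vs C='00': no prefix
  D='1' vs B='01': no prefix
No violation found over all pairs.

YES -- this is a valid prefix code. No codeword is a prefix of any other codeword.


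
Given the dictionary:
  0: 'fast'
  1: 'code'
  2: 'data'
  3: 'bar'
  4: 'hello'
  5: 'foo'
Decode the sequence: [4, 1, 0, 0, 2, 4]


Look up each index in the dictionary:
  4 -> 'hello'
  1 -> 'code'
  0 -> 'fast'
  0 -> 'fast'
  2 -> 'data'
  4 -> 'hello'

Decoded: "hello code fast fast data hello"


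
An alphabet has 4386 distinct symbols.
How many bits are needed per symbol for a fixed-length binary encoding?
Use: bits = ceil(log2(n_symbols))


log2(4386) = 12.0987
Bracket: 2^12 = 4096 < 4386 <= 2^13 = 8192
So ceil(log2(4386)) = 13

bits = ceil(log2(4386)) = ceil(12.0987) = 13 bits


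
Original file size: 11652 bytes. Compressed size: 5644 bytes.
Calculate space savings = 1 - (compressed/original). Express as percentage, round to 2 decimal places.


ratio = compressed/original = 5644/11652 = 0.48438
savings = 1 - ratio = 1 - 0.48438 = 0.51562
as a percentage: 0.51562 * 100 = 51.56%

Space savings = 1 - 5644/11652 = 51.56%


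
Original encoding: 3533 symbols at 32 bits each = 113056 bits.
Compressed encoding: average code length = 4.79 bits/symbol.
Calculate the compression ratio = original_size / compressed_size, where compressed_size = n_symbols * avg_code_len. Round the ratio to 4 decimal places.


original_size = n_symbols * orig_bits = 3533 * 32 = 113056 bits
compressed_size = n_symbols * avg_code_len = 3533 * 4.79 = 16923.07 bits
ratio = original_size / compressed_size = 113056 / 16923.07 = 6.6806

Compression ratio = 6.6806


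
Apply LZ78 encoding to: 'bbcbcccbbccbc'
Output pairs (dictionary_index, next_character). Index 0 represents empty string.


LZ78 encoding steps:
Dictionary: {0: ''}
Step 1: w='' (idx 0), next='b' -> output (0, 'b'), add 'b' as idx 1
Step 2: w='b' (idx 1), next='c' -> output (1, 'c'), add 'bc' as idx 2
Step 3: w='bc' (idx 2), next='c' -> output (2, 'c'), add 'bcc' as idx 3
Step 4: w='' (idx 0), next='c' -> output (0, 'c'), add 'c' as idx 4
Step 5: w='b' (idx 1), next='b' -> output (1, 'b'), add 'bb' as idx 5
Step 6: w='c' (idx 4), next='c' -> output (4, 'c'), add 'cc' as idx 6
Step 7: w='bc' (idx 2), end of input -> output (2, '')


Encoded: [(0, 'b'), (1, 'c'), (2, 'c'), (0, 'c'), (1, 'b'), (4, 'c'), (2, '')]


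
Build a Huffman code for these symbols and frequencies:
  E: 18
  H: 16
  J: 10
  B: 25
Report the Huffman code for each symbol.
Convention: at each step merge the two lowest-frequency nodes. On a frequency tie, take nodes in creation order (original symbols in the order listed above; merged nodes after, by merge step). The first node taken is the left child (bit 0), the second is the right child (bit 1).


Huffman tree construction:
Step 1: Merge J(10) + H(16) = 26
Step 2: Merge E(18) + B(25) = 43
Step 3: Merge (J+H)(26) + (E+B)(43) = 69
Read each symbol's code off the tree from the root (left child = 0, right child = 1).

Codes:
  E: 10 (length 2)
  H: 01 (length 2)
  J: 00 (length 2)
  B: 11 (length 2)
Average code length: 138/69 = 2.0000 bits/symbol


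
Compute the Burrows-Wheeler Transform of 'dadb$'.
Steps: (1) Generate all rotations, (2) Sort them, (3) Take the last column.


Rotations (sorted):
  0: $dadb -> last char: b
  1: adb$d -> last char: d
  2: b$dad -> last char: d
  3: dadb$ -> last char: $
  4: db$da -> last char: a


BWT = bdd$a


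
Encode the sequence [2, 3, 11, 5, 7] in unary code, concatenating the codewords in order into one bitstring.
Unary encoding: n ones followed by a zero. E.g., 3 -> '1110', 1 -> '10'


Encode each number as n ones followed by a terminating 0:
  2 -> 110 (3 bits)
  3 -> 1110 (4 bits)
  11 -> 111111111110 (12 bits)
  5 -> 111110 (6 bits)
  7 -> 11111110 (8 bits)
Total length = 3 + 4 + 12 + 6 + 8 = 33 bits.

Unary([2, 3, 11, 5, 7]) = 110111011111111111011111011111110 (33 bits)


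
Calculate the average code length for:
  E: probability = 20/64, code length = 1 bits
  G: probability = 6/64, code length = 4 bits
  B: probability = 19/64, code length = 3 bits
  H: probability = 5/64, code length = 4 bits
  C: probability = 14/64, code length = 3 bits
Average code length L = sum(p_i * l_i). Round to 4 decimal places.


Weighted contributions p_i * l_i:
  E: (20/64) * 1 = 20/64
  G: (6/64) * 4 = 24/64
  B: (19/64) * 3 = 57/64
  H: (5/64) * 4 = 20/64
  C: (14/64) * 3 = 42/64
Sum = (20 + 24 + 57 + 20 + 42)/64 = 163/64

L = 163/64 = 2.5469 bits/symbol


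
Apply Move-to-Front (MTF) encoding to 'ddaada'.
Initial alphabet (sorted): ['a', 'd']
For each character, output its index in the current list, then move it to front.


MTF encoding:
'd': index 1 in ['a', 'd'] -> ['d', 'a']
'd': index 0 in ['d', 'a'] -> ['d', 'a']
'a': index 1 in ['d', 'a'] -> ['a', 'd']
'a': index 0 in ['a', 'd'] -> ['a', 'd']
'd': index 1 in ['a', 'd'] -> ['d', 'a']
'a': index 1 in ['d', 'a'] -> ['a', 'd']


Output: [1, 0, 1, 0, 1, 1]


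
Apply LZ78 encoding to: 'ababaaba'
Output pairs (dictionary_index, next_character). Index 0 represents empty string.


LZ78 encoding steps:
Dictionary: {0: ''}
Step 1: w='' (idx 0), next='a' -> output (0, 'a'), add 'a' as idx 1
Step 2: w='' (idx 0), next='b' -> output (0, 'b'), add 'b' as idx 2
Step 3: w='a' (idx 1), next='b' -> output (1, 'b'), add 'ab' as idx 3
Step 4: w='a' (idx 1), next='a' -> output (1, 'a'), add 'aa' as idx 4
Step 5: w='b' (idx 2), next='a' -> output (2, 'a'), add 'ba' as idx 5


Encoded: [(0, 'a'), (0, 'b'), (1, 'b'), (1, 'a'), (2, 'a')]


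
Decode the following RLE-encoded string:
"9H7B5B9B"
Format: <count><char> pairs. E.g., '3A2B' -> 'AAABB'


Expanding each <count><char> pair:
  9H -> 'HHHHHHHHH'
  7B -> 'BBBBBBB'
  5B -> 'BBBBB'
  9B -> 'BBBBBBBBB'

Decoded = HHHHHHHHHBBBBBBBBBBBBBBBBBBBBB


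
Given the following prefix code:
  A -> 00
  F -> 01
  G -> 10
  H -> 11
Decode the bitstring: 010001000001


Decoding step by step:
Bits 01 -> F
Bits 00 -> A
Bits 01 -> F
Bits 00 -> A
Bits 00 -> A
Bits 01 -> F


Decoded message: FAFAAF


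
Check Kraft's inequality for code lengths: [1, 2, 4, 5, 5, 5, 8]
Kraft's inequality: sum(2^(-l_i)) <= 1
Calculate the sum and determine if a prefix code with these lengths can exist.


Sum = 2^(-1) + 2^(-2) + 2^(-4) + 2^(-5) + 2^(-5) + 2^(-5) + 2^(-8)
    = 0.5 + 0.25 + 0.0625 + 0.03125 + 0.03125 + 0.03125 + 0.00390625
    = 233/256 = 0.91015625
Since 0.91015625 <= 1, Kraft's inequality IS satisfied.
A prefix code with these lengths CAN exist.

Kraft sum = 0.91015625. Satisfied.


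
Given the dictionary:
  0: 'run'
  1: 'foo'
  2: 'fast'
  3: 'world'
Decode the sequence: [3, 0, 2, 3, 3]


Look up each index in the dictionary:
  3 -> 'world'
  0 -> 'run'
  2 -> 'fast'
  3 -> 'world'
  3 -> 'world'

Decoded: "world run fast world world"


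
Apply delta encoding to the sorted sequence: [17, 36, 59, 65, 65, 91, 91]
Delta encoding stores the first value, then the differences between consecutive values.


First value: 17
Deltas:
  36 - 17 = 19
  59 - 36 = 23
  65 - 59 = 6
  65 - 65 = 0
  91 - 65 = 26
  91 - 91 = 0


Delta encoded: [17, 19, 23, 6, 0, 26, 0]


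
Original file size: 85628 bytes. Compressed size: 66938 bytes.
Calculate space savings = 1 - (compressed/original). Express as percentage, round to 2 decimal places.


ratio = compressed/original = 66938/85628 = 0.78173
savings = 1 - ratio = 1 - 0.78173 = 0.21827
as a percentage: 0.21827 * 100 = 21.83%

Space savings = 1 - 66938/85628 = 21.83%


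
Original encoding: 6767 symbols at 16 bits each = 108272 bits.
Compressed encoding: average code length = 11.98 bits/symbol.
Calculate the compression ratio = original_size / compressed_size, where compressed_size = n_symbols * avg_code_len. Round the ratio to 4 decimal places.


original_size = n_symbols * orig_bits = 6767 * 16 = 108272 bits
compressed_size = n_symbols * avg_code_len = 6767 * 11.98 = 81068.66 bits
ratio = original_size / compressed_size = 108272 / 81068.66 = 1.3356

Compression ratio = 1.3356


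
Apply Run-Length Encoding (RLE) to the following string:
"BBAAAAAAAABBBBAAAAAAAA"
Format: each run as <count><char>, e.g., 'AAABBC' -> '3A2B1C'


Scanning runs left to right:
  i=0: run of 'B' x 2 -> '2B'
  i=2: run of 'A' x 8 -> '8A'
  i=10: run of 'B' x 4 -> '4B'
  i=14: run of 'A' x 8 -> '8A'

RLE = 2B8A4B8A


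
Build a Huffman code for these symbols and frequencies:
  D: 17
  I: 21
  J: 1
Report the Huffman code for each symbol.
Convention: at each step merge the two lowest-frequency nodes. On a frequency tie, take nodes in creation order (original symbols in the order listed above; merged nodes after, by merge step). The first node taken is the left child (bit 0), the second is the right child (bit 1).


Huffman tree construction:
Step 1: Merge J(1) + D(17) = 18
Step 2: Merge (J+D)(18) + I(21) = 39
Read each symbol's code off the tree from the root (left child = 0, right child = 1).

Codes:
  D: 01 (length 2)
  I: 1 (length 1)
  J: 00 (length 2)
Average code length: 57/39 = 1.4615 bits/symbol


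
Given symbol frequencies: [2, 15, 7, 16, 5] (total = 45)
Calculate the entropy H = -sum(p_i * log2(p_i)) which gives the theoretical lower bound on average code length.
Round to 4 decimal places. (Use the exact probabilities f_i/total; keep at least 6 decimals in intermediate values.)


Per-symbol terms -p_i * log2(p_i) with p_i = f_i/45:
  p = 2/45 = 0.044444: log2(p) = -4.491853, -p*log2(p) = 0.199638
  p = 15/45 = 0.333333: log2(p) = -1.584963, -p*log2(p) = 0.528321
  p = 7/45 = 0.155556: log2(p) = -2.684498, -p*log2(p) = 0.417589
  p = 16/45 = 0.355556: log2(p) = -1.491853, -p*log2(p) = 0.530437
  p = 5/45 = 0.111111: log2(p) = -3.169925, -p*log2(p) = 0.352214
H = 0.199638 + 0.528321 + 0.417589 + 0.530437 + 0.352214 = 2.028199

H = 2.0282 bits/symbol


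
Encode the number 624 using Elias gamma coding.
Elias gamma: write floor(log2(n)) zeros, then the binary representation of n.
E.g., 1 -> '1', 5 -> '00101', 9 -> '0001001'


num_bits = floor(log2(624)) + 1 = 10
leading_zeros = num_bits - 1 = 9
binary(624) = 1001110000

Elias gamma(624) = '000000000' + '1001110000' = 0000000001001110000 (19 bits)


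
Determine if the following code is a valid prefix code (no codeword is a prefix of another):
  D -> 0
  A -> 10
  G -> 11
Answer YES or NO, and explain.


Checking each pair (does one codeword prefix another?):
  D='0' vs A='10': no prefix
  D='0' vs G='11': no prefix
  A='10' vs D='0': no prefix
  A='10' vs G='11': no prefix
  G='11' vs D='0': no prefix
  G='11' vs A='10': no prefix
No violation found over all pairs.

YES -- this is a valid prefix code. No codeword is a prefix of any other codeword.


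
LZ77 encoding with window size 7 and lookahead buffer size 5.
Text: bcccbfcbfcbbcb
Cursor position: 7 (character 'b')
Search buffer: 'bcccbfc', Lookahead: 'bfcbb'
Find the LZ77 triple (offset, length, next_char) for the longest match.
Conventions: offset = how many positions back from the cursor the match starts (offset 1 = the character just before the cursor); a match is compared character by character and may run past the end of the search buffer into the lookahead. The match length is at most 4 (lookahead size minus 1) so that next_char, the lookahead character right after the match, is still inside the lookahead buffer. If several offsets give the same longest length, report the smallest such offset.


Try each offset into the search buffer:
  offset=1 (pos 6, char 'c'): match length 0
  offset=2 (pos 5, char 'f'): match length 0
  offset=3 (pos 4, char 'b'): match length 4
  offset=4 (pos 3, char 'c'): match length 0
  offset=5 (pos 2, char 'c'): match length 0
  offset=6 (pos 1, char 'c'): match length 0
  offset=7 (pos 0, char 'b'): match length 1
Longest match has length 4 at offset 3.
next_char = character at position 7 + 4 = 11 -> 'b'

Best match: offset=3, length=4 (matching 'bfcb' starting at position 4)
LZ77 triple: (3, 4, 'b')


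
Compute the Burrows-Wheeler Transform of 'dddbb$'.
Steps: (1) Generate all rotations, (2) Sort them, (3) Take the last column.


Rotations (sorted):
  0: $dddbb -> last char: b
  1: b$dddb -> last char: b
  2: bb$ddd -> last char: d
  3: dbb$dd -> last char: d
  4: ddbb$d -> last char: d
  5: dddbb$ -> last char: $


BWT = bbddd$


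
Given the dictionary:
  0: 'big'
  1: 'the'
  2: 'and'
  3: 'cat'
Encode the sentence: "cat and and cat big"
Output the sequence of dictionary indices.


Look up each word in the dictionary:
  'cat' -> 3
  'and' -> 2
  'and' -> 2
  'cat' -> 3
  'big' -> 0

Encoded: [3, 2, 2, 3, 0]


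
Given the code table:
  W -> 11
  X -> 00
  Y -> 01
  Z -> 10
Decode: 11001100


Decoding:
11 -> W
00 -> X
11 -> W
00 -> X


Result: WXWX


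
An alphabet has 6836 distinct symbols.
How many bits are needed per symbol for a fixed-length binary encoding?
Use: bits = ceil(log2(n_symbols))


log2(6836) = 12.7389
Bracket: 2^12 = 4096 < 6836 <= 2^13 = 8192
So ceil(log2(6836)) = 13

bits = ceil(log2(6836)) = ceil(12.7389) = 13 bits


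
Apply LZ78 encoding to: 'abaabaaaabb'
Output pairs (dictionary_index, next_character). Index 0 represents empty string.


LZ78 encoding steps:
Dictionary: {0: ''}
Step 1: w='' (idx 0), next='a' -> output (0, 'a'), add 'a' as idx 1
Step 2: w='' (idx 0), next='b' -> output (0, 'b'), add 'b' as idx 2
Step 3: w='a' (idx 1), next='a' -> output (1, 'a'), add 'aa' as idx 3
Step 4: w='b' (idx 2), next='a' -> output (2, 'a'), add 'ba' as idx 4
Step 5: w='aa' (idx 3), next='a' -> output (3, 'a'), add 'aaa' as idx 5
Step 6: w='b' (idx 2), next='b' -> output (2, 'b'), add 'bb' as idx 6


Encoded: [(0, 'a'), (0, 'b'), (1, 'a'), (2, 'a'), (3, 'a'), (2, 'b')]


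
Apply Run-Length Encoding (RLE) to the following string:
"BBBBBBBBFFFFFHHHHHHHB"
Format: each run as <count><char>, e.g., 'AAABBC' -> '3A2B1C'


Scanning runs left to right:
  i=0: run of 'B' x 8 -> '8B'
  i=8: run of 'F' x 5 -> '5F'
  i=13: run of 'H' x 7 -> '7H'
  i=20: run of 'B' x 1 -> '1B'

RLE = 8B5F7H1B


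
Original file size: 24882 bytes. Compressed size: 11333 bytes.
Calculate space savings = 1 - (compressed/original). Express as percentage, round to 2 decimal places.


ratio = compressed/original = 11333/24882 = 0.45547
savings = 1 - ratio = 1 - 0.45547 = 0.54453
as a percentage: 0.54453 * 100 = 54.45%

Space savings = 1 - 11333/24882 = 54.45%


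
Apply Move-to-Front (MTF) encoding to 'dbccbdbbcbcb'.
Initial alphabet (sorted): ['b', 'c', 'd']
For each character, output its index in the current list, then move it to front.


MTF encoding:
'd': index 2 in ['b', 'c', 'd'] -> ['d', 'b', 'c']
'b': index 1 in ['d', 'b', 'c'] -> ['b', 'd', 'c']
'c': index 2 in ['b', 'd', 'c'] -> ['c', 'b', 'd']
'c': index 0 in ['c', 'b', 'd'] -> ['c', 'b', 'd']
'b': index 1 in ['c', 'b', 'd'] -> ['b', 'c', 'd']
'd': index 2 in ['b', 'c', 'd'] -> ['d', 'b', 'c']
'b': index 1 in ['d', 'b', 'c'] -> ['b', 'd', 'c']
'b': index 0 in ['b', 'd', 'c'] -> ['b', 'd', 'c']
'c': index 2 in ['b', 'd', 'c'] -> ['c', 'b', 'd']
'b': index 1 in ['c', 'b', 'd'] -> ['b', 'c', 'd']
'c': index 1 in ['b', 'c', 'd'] -> ['c', 'b', 'd']
'b': index 1 in ['c', 'b', 'd'] -> ['b', 'c', 'd']


Output: [2, 1, 2, 0, 1, 2, 1, 0, 2, 1, 1, 1]


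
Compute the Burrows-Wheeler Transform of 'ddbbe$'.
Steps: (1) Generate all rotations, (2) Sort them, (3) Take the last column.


Rotations (sorted):
  0: $ddbbe -> last char: e
  1: bbe$dd -> last char: d
  2: be$ddb -> last char: b
  3: dbbe$d -> last char: d
  4: ddbbe$ -> last char: $
  5: e$ddbb -> last char: b


BWT = edbd$b


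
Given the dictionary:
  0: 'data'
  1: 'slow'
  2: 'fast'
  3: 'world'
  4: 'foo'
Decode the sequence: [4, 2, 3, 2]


Look up each index in the dictionary:
  4 -> 'foo'
  2 -> 'fast'
  3 -> 'world'
  2 -> 'fast'

Decoded: "foo fast world fast"


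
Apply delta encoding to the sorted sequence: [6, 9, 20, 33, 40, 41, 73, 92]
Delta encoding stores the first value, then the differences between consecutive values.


First value: 6
Deltas:
  9 - 6 = 3
  20 - 9 = 11
  33 - 20 = 13
  40 - 33 = 7
  41 - 40 = 1
  73 - 41 = 32
  92 - 73 = 19


Delta encoded: [6, 3, 11, 13, 7, 1, 32, 19]


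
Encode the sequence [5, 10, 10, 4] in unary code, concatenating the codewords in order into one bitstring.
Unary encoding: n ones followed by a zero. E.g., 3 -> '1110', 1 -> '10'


Encode each number as n ones followed by a terminating 0:
  5 -> 111110 (6 bits)
  10 -> 11111111110 (11 bits)
  10 -> 11111111110 (11 bits)
  4 -> 11110 (5 bits)
Total length = 6 + 11 + 11 + 5 = 33 bits.

Unary([5, 10, 10, 4]) = 111110111111111101111111111011110 (33 bits)


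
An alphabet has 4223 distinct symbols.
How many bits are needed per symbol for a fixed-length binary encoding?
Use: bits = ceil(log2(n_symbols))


log2(4223) = 12.0441
Bracket: 2^12 = 4096 < 4223 <= 2^13 = 8192
So ceil(log2(4223)) = 13

bits = ceil(log2(4223)) = ceil(12.0441) = 13 bits


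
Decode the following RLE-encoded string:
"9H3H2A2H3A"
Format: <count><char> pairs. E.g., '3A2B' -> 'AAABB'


Expanding each <count><char> pair:
  9H -> 'HHHHHHHHH'
  3H -> 'HHH'
  2A -> 'AA'
  2H -> 'HH'
  3A -> 'AAA'

Decoded = HHHHHHHHHHHHAAHHAAA


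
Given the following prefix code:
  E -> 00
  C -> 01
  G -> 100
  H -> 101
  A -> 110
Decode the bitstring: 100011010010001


Decoding step by step:
Bits 100 -> G
Bits 01 -> C
Bits 101 -> H
Bits 00 -> E
Bits 100 -> G
Bits 01 -> C


Decoded message: GCHEGC


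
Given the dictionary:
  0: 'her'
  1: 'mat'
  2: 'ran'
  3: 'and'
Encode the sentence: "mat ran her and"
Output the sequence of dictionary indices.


Look up each word in the dictionary:
  'mat' -> 1
  'ran' -> 2
  'her' -> 0
  'and' -> 3

Encoded: [1, 2, 0, 3]


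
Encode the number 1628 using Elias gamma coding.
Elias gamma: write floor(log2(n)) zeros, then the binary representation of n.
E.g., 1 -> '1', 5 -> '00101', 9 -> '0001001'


num_bits = floor(log2(1628)) + 1 = 11
leading_zeros = num_bits - 1 = 10
binary(1628) = 11001011100

Elias gamma(1628) = '0000000000' + '11001011100' = 000000000011001011100 (21 bits)


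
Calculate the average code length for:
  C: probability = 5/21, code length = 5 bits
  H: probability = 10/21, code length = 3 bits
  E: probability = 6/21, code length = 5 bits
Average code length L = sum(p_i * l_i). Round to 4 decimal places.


Weighted contributions p_i * l_i:
  C: (5/21) * 5 = 25/21
  H: (10/21) * 3 = 30/21
  E: (6/21) * 5 = 30/21
Sum = (25 + 30 + 30)/21 = 85/21

L = 85/21 = 4.0476 bits/symbol


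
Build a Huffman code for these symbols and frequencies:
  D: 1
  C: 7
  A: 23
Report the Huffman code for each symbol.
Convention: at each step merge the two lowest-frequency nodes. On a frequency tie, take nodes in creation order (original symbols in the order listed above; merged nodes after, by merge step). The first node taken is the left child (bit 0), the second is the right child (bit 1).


Huffman tree construction:
Step 1: Merge D(1) + C(7) = 8
Step 2: Merge (D+C)(8) + A(23) = 31
Read each symbol's code off the tree from the root (left child = 0, right child = 1).

Codes:
  D: 00 (length 2)
  C: 01 (length 2)
  A: 1 (length 1)
Average code length: 39/31 = 1.2581 bits/symbol


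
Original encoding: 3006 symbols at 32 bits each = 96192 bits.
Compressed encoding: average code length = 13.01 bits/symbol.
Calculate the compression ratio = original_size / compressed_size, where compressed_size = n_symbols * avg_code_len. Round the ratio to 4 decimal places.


original_size = n_symbols * orig_bits = 3006 * 32 = 96192 bits
compressed_size = n_symbols * avg_code_len = 3006 * 13.01 = 39108.06 bits
ratio = original_size / compressed_size = 96192 / 39108.06 = 2.4596

Compression ratio = 2.4596


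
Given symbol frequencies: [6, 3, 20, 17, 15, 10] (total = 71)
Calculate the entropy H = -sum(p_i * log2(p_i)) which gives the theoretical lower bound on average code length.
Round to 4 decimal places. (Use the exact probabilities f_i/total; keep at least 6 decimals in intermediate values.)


Per-symbol terms -p_i * log2(p_i) with p_i = f_i/71:
  p = 6/71 = 0.084507: log2(p) = -3.564785, -p*log2(p) = 0.301249
  p = 3/71 = 0.042254: log2(p) = -4.564785, -p*log2(p) = 0.192878
  p = 20/71 = 0.281690: log2(p) = -1.827819, -p*log2(p) = 0.514879
  p = 17/71 = 0.239437: log2(p) = -2.062284, -p*log2(p) = 0.493786
  p = 15/71 = 0.211268: log2(p) = -2.242857, -p*log2(p) = 0.473843
  p = 10/71 = 0.140845: log2(p) = -2.827819, -p*log2(p) = 0.398284
H = 0.301249 + 0.192878 + 0.514879 + 0.493786 + 0.473843 + 0.398284 = 2.374919

H = 2.3749 bits/symbol


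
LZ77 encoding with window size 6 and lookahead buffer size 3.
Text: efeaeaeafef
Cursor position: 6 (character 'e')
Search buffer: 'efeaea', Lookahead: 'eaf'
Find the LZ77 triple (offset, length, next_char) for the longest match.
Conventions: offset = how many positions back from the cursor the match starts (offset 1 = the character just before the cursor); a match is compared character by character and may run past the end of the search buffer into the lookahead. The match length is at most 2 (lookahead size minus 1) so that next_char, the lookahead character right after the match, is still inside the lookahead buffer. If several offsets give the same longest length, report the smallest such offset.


Try each offset into the search buffer:
  offset=1 (pos 5, char 'a'): match length 0
  offset=2 (pos 4, char 'e'): match length 2
  offset=3 (pos 3, char 'a'): match length 0
  offset=4 (pos 2, char 'e'): match length 2
  offset=5 (pos 1, char 'f'): match length 0
  offset=6 (pos 0, char 'e'): match length 1
Longest match has length 2, found at offsets 2, 4; take the smallest, offset 2.
next_char = character at position 6 + 2 = 8 -> 'f'

Best match: offset=2, length=2 (matching 'ea' starting at position 4)
LZ77 triple: (2, 2, 'f')


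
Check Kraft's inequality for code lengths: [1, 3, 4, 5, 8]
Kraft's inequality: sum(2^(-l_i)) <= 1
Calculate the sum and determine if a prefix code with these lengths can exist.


Sum = 2^(-1) + 2^(-3) + 2^(-4) + 2^(-5) + 2^(-8)
    = 0.5 + 0.125 + 0.0625 + 0.03125 + 0.00390625
    = 185/256 = 0.72265625
Since 0.72265625 <= 1, Kraft's inequality IS satisfied.
A prefix code with these lengths CAN exist.

Kraft sum = 0.72265625. Satisfied.


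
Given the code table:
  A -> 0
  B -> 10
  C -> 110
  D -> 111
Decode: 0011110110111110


Decoding:
0 -> A
0 -> A
111 -> D
10 -> B
110 -> C
111 -> D
110 -> C


Result: AADBCDC


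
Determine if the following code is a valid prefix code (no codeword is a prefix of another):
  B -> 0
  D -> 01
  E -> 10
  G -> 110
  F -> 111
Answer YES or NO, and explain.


Checking each pair (does one codeword prefix another?):
  B='0' vs D='01': prefix -- VIOLATION

NO -- this is NOT a valid prefix code. B (0) is a prefix of D (01).


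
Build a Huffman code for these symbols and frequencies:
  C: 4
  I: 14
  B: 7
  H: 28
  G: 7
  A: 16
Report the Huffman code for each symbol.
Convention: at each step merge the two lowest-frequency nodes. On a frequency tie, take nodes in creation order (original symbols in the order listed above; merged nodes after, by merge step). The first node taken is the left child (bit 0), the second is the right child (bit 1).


Huffman tree construction:
Step 1: Merge C(4) + B(7) = 11
Step 2: Merge G(7) + (C+B)(11) = 18
Step 3: Merge I(14) + A(16) = 30
Step 4: Merge (G+(C+B))(18) + H(28) = 46
Step 5: Merge (I+A)(30) + ((G+(C+B))+H)(46) = 76
Read each symbol's code off the tree from the root (left child = 0, right child = 1).

Codes:
  C: 1010 (length 4)
  I: 00 (length 2)
  B: 1011 (length 4)
  H: 11 (length 2)
  G: 100 (length 3)
  A: 01 (length 2)
Average code length: 181/76 = 2.3816 bits/symbol


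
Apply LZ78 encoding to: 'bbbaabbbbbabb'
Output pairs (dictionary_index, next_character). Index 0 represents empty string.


LZ78 encoding steps:
Dictionary: {0: ''}
Step 1: w='' (idx 0), next='b' -> output (0, 'b'), add 'b' as idx 1
Step 2: w='b' (idx 1), next='b' -> output (1, 'b'), add 'bb' as idx 2
Step 3: w='' (idx 0), next='a' -> output (0, 'a'), add 'a' as idx 3
Step 4: w='a' (idx 3), next='b' -> output (3, 'b'), add 'ab' as idx 4
Step 5: w='bb' (idx 2), next='b' -> output (2, 'b'), add 'bbb' as idx 5
Step 6: w='b' (idx 1), next='a' -> output (1, 'a'), add 'ba' as idx 6
Step 7: w='bb' (idx 2), end of input -> output (2, '')


Encoded: [(0, 'b'), (1, 'b'), (0, 'a'), (3, 'b'), (2, 'b'), (1, 'a'), (2, '')]


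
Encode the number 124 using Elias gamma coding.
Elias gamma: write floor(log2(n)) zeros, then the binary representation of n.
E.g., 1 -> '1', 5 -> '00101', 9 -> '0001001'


num_bits = floor(log2(124)) + 1 = 7
leading_zeros = num_bits - 1 = 6
binary(124) = 1111100

Elias gamma(124) = '000000' + '1111100' = 0000001111100 (13 bits)


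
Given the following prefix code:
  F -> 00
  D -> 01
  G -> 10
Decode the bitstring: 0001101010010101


Decoding step by step:
Bits 00 -> F
Bits 01 -> D
Bits 10 -> G
Bits 10 -> G
Bits 10 -> G
Bits 01 -> D
Bits 01 -> D
Bits 01 -> D


Decoded message: FDGGGDDD


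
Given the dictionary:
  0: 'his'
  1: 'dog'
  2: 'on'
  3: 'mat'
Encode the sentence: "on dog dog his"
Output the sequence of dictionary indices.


Look up each word in the dictionary:
  'on' -> 2
  'dog' -> 1
  'dog' -> 1
  'his' -> 0

Encoded: [2, 1, 1, 0]


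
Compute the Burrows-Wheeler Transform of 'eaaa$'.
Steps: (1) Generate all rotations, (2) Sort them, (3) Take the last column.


Rotations (sorted):
  0: $eaaa -> last char: a
  1: a$eaa -> last char: a
  2: aa$ea -> last char: a
  3: aaa$e -> last char: e
  4: eaaa$ -> last char: $


BWT = aaae$


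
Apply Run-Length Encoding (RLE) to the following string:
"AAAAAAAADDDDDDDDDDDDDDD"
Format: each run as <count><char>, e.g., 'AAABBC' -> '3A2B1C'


Scanning runs left to right:
  i=0: run of 'A' x 8 -> '8A'
  i=8: run of 'D' x 15 -> '15D'

RLE = 8A15D


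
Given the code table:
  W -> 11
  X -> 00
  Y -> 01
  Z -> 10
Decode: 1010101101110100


Decoding:
10 -> Z
10 -> Z
10 -> Z
11 -> W
01 -> Y
11 -> W
01 -> Y
00 -> X


Result: ZZZWYWYX


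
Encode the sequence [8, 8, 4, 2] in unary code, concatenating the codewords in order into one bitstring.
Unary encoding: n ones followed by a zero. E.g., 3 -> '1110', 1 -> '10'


Encode each number as n ones followed by a terminating 0:
  8 -> 111111110 (9 bits)
  8 -> 111111110 (9 bits)
  4 -> 11110 (5 bits)
  2 -> 110 (3 bits)
Total length = 9 + 9 + 5 + 3 = 26 bits.

Unary([8, 8, 4, 2]) = 11111111011111111011110110 (26 bits)


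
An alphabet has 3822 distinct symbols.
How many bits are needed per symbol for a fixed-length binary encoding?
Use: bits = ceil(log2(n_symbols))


log2(3822) = 11.9001
Bracket: 2^11 = 2048 < 3822 <= 2^12 = 4096
So ceil(log2(3822)) = 12

bits = ceil(log2(3822)) = ceil(11.9001) = 12 bits


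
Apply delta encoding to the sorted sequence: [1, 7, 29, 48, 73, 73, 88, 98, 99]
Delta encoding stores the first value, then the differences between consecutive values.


First value: 1
Deltas:
  7 - 1 = 6
  29 - 7 = 22
  48 - 29 = 19
  73 - 48 = 25
  73 - 73 = 0
  88 - 73 = 15
  98 - 88 = 10
  99 - 98 = 1


Delta encoded: [1, 6, 22, 19, 25, 0, 15, 10, 1]


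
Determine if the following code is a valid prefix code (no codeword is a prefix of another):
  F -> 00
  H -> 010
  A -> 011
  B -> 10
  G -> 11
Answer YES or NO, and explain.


Checking each pair (does one codeword prefix another?):
  F='00' vs H='010': no prefix
  F='00' vs A='011': no prefix
  F='00' vs B='10': no prefix
  F='00' vs G='11': no prefix
  H='010' vs F='00': no prefix
  H='010' vs A='011': no prefix
  H='010' vs B='10': no prefix
  H='010' vs G='11': no prefix
  A='011' vs F='00': no prefix
  A='011' vs H='010': no prefix
  A='011' vs B='10': no prefix
  A='011' vs G='11': no prefix
  B='10' vs F='00': no prefix
  B='10' vs H='010': no prefix
  B='10' vs A='011': no prefix
  B='10' vs G='11': no prefix
  G='11' vs F='00': no prefix
  G='11' vs H='010': no prefix
  G='11' vs A='011': no prefix
  G='11' vs B='10': no prefix
No violation found over all pairs.

YES -- this is a valid prefix code. No codeword is a prefix of any other codeword.


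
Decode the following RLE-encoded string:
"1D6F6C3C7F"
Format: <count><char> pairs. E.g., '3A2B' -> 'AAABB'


Expanding each <count><char> pair:
  1D -> 'D'
  6F -> 'FFFFFF'
  6C -> 'CCCCCC'
  3C -> 'CCC'
  7F -> 'FFFFFFF'

Decoded = DFFFFFFCCCCCCCCCFFFFFFF


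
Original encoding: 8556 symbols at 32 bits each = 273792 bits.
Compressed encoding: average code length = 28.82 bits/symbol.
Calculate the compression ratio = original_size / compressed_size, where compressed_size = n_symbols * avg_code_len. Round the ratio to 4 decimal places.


original_size = n_symbols * orig_bits = 8556 * 32 = 273792 bits
compressed_size = n_symbols * avg_code_len = 8556 * 28.82 = 246583.92 bits
ratio = original_size / compressed_size = 273792 / 246583.92 = 1.1103

Compression ratio = 1.1103


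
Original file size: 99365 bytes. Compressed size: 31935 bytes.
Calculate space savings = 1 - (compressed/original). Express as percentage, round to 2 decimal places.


ratio = compressed/original = 31935/99365 = 0.321391
savings = 1 - ratio = 1 - 0.321391 = 0.678609
as a percentage: 0.678609 * 100 = 67.86%

Space savings = 1 - 31935/99365 = 67.86%


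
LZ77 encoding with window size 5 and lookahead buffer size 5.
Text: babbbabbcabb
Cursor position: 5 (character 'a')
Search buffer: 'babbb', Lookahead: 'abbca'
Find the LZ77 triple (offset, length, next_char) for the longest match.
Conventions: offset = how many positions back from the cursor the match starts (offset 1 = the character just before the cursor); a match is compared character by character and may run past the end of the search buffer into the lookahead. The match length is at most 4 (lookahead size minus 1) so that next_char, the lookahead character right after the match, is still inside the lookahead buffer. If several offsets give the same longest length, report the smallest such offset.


Try each offset into the search buffer:
  offset=1 (pos 4, char 'b'): match length 0
  offset=2 (pos 3, char 'b'): match length 0
  offset=3 (pos 2, char 'b'): match length 0
  offset=4 (pos 1, char 'a'): match length 3
  offset=5 (pos 0, char 'b'): match length 0
Longest match has length 3 at offset 4.
next_char = character at position 5 + 3 = 8 -> 'c'

Best match: offset=4, length=3 (matching 'abb' starting at position 1)
LZ77 triple: (4, 3, 'c')


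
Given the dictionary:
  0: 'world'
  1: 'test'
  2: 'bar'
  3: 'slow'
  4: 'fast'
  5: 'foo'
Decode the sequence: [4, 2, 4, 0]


Look up each index in the dictionary:
  4 -> 'fast'
  2 -> 'bar'
  4 -> 'fast'
  0 -> 'world'

Decoded: "fast bar fast world"


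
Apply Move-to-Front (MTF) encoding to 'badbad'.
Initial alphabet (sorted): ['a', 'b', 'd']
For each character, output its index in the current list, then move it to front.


MTF encoding:
'b': index 1 in ['a', 'b', 'd'] -> ['b', 'a', 'd']
'a': index 1 in ['b', 'a', 'd'] -> ['a', 'b', 'd']
'd': index 2 in ['a', 'b', 'd'] -> ['d', 'a', 'b']
'b': index 2 in ['d', 'a', 'b'] -> ['b', 'd', 'a']
'a': index 2 in ['b', 'd', 'a'] -> ['a', 'b', 'd']
'd': index 2 in ['a', 'b', 'd'] -> ['d', 'a', 'b']


Output: [1, 1, 2, 2, 2, 2]


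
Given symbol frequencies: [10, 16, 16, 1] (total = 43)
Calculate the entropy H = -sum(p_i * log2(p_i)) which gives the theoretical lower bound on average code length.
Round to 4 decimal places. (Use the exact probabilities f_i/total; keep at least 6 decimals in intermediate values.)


Per-symbol terms -p_i * log2(p_i) with p_i = f_i/43:
  p = 10/43 = 0.232558: log2(p) = -2.104337, -p*log2(p) = 0.489381
  p = 16/43 = 0.372093: log2(p) = -1.426265, -p*log2(p) = 0.530703
  p = 16/43 = 0.372093: log2(p) = -1.426265, -p*log2(p) = 0.530703
  p = 1/43 = 0.023256: log2(p) = -5.426265, -p*log2(p) = 0.126192
H = 0.489381 + 0.530703 + 0.530703 + 0.126192 = 1.676979

H = 1.677 bits/symbol


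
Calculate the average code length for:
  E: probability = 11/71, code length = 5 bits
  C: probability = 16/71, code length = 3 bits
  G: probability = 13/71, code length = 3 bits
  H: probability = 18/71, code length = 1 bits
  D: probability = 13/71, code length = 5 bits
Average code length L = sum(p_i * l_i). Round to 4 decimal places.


Weighted contributions p_i * l_i:
  E: (11/71) * 5 = 55/71
  C: (16/71) * 3 = 48/71
  G: (13/71) * 3 = 39/71
  H: (18/71) * 1 = 18/71
  D: (13/71) * 5 = 65/71
Sum = (55 + 48 + 39 + 18 + 65)/71 = 225/71

L = 225/71 = 3.1690 bits/symbol


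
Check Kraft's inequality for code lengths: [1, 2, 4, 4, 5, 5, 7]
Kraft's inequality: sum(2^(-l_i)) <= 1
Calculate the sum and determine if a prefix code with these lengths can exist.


Sum = 2^(-1) + 2^(-2) + 2^(-4) + 2^(-4) + 2^(-5) + 2^(-5) + 2^(-7)
    = 0.5 + 0.25 + 0.0625 + 0.0625 + 0.03125 + 0.03125 + 0.0078125
    = 121/128 = 0.9453125
Since 0.9453125 <= 1, Kraft's inequality IS satisfied.
A prefix code with these lengths CAN exist.

Kraft sum = 0.9453125. Satisfied.


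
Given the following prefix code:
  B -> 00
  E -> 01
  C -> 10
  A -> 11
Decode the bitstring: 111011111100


Decoding step by step:
Bits 11 -> A
Bits 10 -> C
Bits 11 -> A
Bits 11 -> A
Bits 11 -> A
Bits 00 -> B


Decoded message: ACAAAB


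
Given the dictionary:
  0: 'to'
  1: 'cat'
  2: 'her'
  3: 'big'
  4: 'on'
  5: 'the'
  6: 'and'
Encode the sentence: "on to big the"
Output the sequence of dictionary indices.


Look up each word in the dictionary:
  'on' -> 4
  'to' -> 0
  'big' -> 3
  'the' -> 5

Encoded: [4, 0, 3, 5]
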